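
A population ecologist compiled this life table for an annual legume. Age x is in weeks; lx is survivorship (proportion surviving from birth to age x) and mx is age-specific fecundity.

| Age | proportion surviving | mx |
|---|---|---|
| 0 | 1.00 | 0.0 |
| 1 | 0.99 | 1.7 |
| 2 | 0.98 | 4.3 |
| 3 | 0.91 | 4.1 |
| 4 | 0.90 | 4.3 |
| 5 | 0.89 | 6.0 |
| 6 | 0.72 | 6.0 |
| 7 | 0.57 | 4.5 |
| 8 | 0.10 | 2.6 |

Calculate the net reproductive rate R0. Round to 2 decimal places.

lx·mx by age: 0, 1.683, 4.214, 3.731, 3.87, 5.34, 4.32, 2.565, 0.26
R0 = Σ lx·mx = 25.983 → 25.98

25.98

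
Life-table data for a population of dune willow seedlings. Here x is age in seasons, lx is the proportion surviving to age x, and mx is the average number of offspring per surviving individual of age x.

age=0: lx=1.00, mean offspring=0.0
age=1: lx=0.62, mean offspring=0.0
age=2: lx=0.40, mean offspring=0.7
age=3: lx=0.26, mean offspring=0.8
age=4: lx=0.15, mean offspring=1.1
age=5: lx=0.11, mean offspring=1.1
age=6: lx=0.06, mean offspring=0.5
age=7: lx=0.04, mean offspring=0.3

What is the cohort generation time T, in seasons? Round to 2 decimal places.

3.32

lx·mx: 0, 0, 0.28, 0.208, 0.165, 0.121, 0.03, 0.012 → R0 = 0.816
x·lx·mx: 0, 0, 0.56, 0.624, 0.66, 0.605, 0.18, 0.084 → Σ = 2.713
T = 2.713 / 0.816 = 3.324755… → 3.32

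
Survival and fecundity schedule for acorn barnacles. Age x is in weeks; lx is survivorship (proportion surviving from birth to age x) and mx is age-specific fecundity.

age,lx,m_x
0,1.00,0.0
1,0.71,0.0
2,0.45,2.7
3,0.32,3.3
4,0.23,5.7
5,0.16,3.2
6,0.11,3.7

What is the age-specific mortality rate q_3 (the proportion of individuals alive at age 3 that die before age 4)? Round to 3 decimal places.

q_3 = (l_3 − l_4) / l_3 = (0.32 − 0.23) / 0.32
     = 0.09 / 0.32 = 0.28125 → 0.281

0.281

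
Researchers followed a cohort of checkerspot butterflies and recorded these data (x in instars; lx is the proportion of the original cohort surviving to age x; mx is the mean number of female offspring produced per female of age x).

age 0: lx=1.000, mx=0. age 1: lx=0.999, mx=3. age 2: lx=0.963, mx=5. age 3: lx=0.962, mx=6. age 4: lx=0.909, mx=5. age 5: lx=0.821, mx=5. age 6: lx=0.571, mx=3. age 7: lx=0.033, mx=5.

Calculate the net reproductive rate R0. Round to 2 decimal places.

lx·mx by age: 0, 2.997, 4.815, 5.772, 4.545, 4.105, 1.713, 0.165
R0 = Σ lx·mx = 24.112 → 24.11

24.11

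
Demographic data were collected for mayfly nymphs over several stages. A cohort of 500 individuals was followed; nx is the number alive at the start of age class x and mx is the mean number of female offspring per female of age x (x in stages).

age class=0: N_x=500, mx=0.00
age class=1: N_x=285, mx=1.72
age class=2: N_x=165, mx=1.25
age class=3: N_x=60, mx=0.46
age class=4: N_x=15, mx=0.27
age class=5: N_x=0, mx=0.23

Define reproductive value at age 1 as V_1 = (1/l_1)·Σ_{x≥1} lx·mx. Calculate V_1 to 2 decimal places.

2.55

lx = nx/n0 = nx/500: 1, 0.57, 0.33, 0.12, 0.03, 0
lx·mx for x ≥ 1: 0.9804, 0.4125, 0.0552, 0.0081, 0 → sum = 1.4562
V_1 = 1.4562 / l_1 = 1.4562 / 0.57 = 2.554737… → 2.55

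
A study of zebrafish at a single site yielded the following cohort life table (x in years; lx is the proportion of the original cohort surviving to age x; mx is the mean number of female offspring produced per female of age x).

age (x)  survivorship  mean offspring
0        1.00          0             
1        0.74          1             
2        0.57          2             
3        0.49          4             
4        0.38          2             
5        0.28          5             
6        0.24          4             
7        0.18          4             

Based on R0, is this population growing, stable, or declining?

R0 = Σ lx·mx = 0 + 0.74 + 1.14 + 1.96 + 0.76 + 1.4 + 0.96 + 0.72 = 7.68
R0 > 1, so the population is growing.

growing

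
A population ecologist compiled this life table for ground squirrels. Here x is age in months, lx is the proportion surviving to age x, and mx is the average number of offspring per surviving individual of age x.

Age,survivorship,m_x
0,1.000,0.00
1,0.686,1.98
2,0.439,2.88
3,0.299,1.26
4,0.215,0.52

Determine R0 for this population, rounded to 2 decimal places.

3.11

lx·mx by age: 0, 1.35828, 1.26432, 0.37674, 0.1118
R0 = Σ lx·mx = 3.11114 → 3.11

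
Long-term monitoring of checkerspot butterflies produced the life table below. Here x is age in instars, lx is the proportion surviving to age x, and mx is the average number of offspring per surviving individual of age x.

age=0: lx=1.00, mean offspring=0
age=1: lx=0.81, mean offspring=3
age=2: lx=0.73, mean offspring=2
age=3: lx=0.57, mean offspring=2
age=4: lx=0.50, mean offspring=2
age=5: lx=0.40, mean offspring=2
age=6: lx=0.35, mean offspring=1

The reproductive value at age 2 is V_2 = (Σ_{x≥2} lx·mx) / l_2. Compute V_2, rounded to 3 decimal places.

lx·mx for x ≥ 2: 1.46, 1.14, 1, 0.8, 0.35 → sum = 4.75
V_2 = 4.75 / l_2 = 4.75 / 0.73 = 6.506849… → 6.507

6.507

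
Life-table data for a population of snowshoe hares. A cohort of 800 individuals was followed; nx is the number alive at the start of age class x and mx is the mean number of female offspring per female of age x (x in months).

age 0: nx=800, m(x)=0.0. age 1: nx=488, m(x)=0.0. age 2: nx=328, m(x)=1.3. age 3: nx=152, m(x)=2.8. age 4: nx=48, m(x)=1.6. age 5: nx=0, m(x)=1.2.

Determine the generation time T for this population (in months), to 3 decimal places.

2.624

lx = nx/n0 = nx/800: 1, 0.61, 0.41, 0.19, 0.06, 0
lx·mx: 0, 0, 0.533, 0.532, 0.096, 0 → R0 = 1.161
x·lx·mx: 0, 0, 1.066, 1.596, 0.384, 0 → Σ = 3.046
T = 3.046 / 1.161 = 2.6236… → 2.624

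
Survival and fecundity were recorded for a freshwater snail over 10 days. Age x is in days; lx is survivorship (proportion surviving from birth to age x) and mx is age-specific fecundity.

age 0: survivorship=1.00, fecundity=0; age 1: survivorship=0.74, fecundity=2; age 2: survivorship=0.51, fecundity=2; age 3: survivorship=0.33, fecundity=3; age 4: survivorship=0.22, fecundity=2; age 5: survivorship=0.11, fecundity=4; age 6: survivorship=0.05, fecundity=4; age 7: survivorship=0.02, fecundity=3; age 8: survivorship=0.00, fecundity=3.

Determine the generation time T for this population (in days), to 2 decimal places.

lx·mx: 0, 1.48, 1.02, 0.99, 0.44, 0.44, 0.2, 0.06, 0 → R0 = 4.63
x·lx·mx: 0, 1.48, 2.04, 2.97, 1.76, 2.2, 1.2, 0.42, 0 → Σ = 12.07
T = 12.07 / 4.63 = 2.606911… → 2.61

2.61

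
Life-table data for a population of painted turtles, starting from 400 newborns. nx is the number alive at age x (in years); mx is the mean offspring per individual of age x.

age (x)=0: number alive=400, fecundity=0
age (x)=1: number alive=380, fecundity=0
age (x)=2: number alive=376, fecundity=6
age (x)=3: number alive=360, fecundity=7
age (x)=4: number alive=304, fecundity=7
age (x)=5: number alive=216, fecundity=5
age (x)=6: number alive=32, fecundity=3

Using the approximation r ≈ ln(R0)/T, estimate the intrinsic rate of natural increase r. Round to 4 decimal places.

lx = nx/n0 = nx/400: 1, 0.95, 0.94, 0.9, 0.76, 0.54, 0.08
R0 = Σ lx·mx = 0 + 0 + 5.64 + 6.3 + 5.32 + 2.7 + 0.24 = 20.2
Σ x·lx·mx = 66.4; T = 66.4/20.2 = 3.28713…
r ≈ ln(R0)/T = ln(20.2)/3.28713… = 0.914379… → 0.9144

0.9144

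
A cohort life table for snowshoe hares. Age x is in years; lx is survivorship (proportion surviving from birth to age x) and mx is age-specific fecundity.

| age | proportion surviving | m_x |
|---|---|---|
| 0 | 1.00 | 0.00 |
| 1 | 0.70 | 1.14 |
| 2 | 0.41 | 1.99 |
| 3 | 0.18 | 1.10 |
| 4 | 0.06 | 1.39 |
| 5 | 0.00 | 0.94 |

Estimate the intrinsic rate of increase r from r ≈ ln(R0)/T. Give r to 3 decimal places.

0.361

R0 = Σ lx·mx = 0 + 0.798 + 0.8159 + 0.198 + 0.0834 + 0 = 1.8953
Σ x·lx·mx = 3.3574; T = 3.3574/1.8953 = 1.77143…
r ≈ ln(R0)/T = ln(1.8953)/1.77143… = 0.36094… → 0.361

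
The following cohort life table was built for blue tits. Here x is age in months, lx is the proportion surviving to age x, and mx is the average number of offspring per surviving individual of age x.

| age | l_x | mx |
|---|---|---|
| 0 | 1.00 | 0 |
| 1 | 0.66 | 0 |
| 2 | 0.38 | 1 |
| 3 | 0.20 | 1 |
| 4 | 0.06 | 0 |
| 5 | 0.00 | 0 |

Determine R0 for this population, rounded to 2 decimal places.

lx·mx by age: 0, 0, 0.38, 0.2, 0, 0
R0 = Σ lx·mx = 0.58 → 0.58

0.58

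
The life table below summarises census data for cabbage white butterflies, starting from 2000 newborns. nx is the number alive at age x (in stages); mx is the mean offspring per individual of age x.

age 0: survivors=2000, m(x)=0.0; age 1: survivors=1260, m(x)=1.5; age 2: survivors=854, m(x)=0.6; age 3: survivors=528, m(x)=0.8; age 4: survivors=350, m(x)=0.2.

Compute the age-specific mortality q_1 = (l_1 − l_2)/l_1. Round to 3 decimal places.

0.322

lx = nx/n0 = nx/2000: 1, 0.63, 0.427, 0.264, 0.175
q_1 = (l_1 − l_2) / l_1 = (0.63 − 0.427) / 0.63
     = 0.203 / 0.63 = 0.322222… → 0.322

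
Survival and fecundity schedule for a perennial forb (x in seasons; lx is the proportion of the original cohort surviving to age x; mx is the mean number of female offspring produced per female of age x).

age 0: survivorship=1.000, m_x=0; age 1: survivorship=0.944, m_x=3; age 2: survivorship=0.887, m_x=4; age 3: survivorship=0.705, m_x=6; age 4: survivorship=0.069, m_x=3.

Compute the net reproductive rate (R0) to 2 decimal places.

10.82

lx·mx by age: 0, 2.832, 3.548, 4.23, 0.207
R0 = Σ lx·mx = 10.817 → 10.82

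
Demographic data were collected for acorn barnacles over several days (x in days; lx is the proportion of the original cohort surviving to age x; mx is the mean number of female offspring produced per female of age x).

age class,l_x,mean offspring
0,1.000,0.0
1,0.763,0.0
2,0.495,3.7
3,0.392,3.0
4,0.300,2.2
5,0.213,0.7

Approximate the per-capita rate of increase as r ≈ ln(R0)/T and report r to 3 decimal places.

0.483

R0 = Σ lx·mx = 0 + 0 + 1.8315 + 1.176 + 0.66 + 0.1491 = 3.8166
Σ x·lx·mx = 10.5765; T = 10.5765/3.8166 = 2.77118…
r ≈ ln(R0)/T = ln(3.8166)/2.77118… = 0.48332… → 0.483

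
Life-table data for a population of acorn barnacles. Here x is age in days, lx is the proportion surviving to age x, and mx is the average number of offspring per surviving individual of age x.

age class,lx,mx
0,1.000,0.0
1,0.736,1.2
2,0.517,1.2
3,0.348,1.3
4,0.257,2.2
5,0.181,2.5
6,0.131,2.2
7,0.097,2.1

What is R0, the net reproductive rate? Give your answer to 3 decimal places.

lx·mx by age: 0, 0.8832, 0.6204, 0.4524, 0.5654, 0.4525, 0.2882, 0.2037
R0 = Σ lx·mx = 3.4658 → 3.466

3.466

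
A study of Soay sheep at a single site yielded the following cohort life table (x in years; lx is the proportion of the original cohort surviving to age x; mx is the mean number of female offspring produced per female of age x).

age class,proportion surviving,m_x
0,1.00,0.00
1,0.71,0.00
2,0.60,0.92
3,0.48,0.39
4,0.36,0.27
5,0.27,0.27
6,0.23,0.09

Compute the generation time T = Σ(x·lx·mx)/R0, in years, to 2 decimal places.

lx·mx: 0, 0, 0.552, 0.1872, 0.0972, 0.0729, 0.0207 → R0 = 0.93
x·lx·mx: 0, 0, 1.104, 0.5616, 0.3888, 0.3645, 0.1242 → Σ = 2.5431
T = 2.5431 / 0.93 = 2.734516… → 2.73

2.73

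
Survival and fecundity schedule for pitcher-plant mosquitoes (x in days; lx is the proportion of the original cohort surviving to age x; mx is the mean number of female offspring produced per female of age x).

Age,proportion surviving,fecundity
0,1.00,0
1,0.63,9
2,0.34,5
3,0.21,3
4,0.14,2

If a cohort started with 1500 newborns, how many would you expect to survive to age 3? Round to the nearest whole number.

Expected survivors = N0 · l_3 = 1500 × 0.21 = 315 → 315

315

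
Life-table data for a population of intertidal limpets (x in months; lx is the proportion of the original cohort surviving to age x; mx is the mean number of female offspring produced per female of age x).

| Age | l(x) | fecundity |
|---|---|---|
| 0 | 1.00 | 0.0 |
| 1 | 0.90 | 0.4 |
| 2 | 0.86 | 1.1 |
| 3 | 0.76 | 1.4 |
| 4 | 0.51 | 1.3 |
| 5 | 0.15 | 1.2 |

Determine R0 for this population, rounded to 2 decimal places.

3.21

lx·mx by age: 0, 0.36, 0.946, 1.064, 0.663, 0.18
R0 = Σ lx·mx = 3.213 → 3.21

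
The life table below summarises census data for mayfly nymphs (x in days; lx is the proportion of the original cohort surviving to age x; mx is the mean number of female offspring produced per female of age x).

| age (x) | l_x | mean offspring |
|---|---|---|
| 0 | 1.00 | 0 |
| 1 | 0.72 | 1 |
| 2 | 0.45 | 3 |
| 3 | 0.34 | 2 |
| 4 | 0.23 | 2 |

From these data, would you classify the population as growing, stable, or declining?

growing

R0 = Σ lx·mx = 0 + 0.72 + 1.35 + 0.68 + 0.46 = 3.21
R0 > 1, so the population is growing.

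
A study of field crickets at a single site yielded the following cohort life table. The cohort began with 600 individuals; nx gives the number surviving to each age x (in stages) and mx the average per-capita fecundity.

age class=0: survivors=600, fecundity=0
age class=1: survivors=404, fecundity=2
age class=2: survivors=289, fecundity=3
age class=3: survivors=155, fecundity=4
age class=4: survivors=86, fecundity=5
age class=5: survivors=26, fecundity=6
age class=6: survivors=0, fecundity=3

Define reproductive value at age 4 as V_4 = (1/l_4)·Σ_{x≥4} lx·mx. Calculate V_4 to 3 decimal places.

6.814

lx = nx/n0 = nx/600: 1, 0.67333…, 0.48167…, 0.25833…, 0.14333…, 0.04333…, 0
lx·mx for x ≥ 4: 0.716667…, 0.26…, 0 → sum = 0.976667…
V_4 = 0.976667… / l_4 = 0.976667… / 0.143333… = 6.813953… → 6.814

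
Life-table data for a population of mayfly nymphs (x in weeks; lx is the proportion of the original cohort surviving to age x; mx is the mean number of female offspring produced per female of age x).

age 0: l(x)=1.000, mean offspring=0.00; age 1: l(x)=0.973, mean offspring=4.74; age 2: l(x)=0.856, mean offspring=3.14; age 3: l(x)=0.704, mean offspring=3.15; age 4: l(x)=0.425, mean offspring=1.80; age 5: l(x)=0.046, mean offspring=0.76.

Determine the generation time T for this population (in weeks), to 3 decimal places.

lx·mx: 0, 4.61202, 2.68784, 2.2176, 0.765, 0.03496 → R0 = 10.31742
x·lx·mx: 0, 4.61202, 5.37568, 6.6528, 3.06, 0.1748 → Σ = 19.8753
T = 19.8753 / 10.31742 = 1.926383… → 1.926

1.926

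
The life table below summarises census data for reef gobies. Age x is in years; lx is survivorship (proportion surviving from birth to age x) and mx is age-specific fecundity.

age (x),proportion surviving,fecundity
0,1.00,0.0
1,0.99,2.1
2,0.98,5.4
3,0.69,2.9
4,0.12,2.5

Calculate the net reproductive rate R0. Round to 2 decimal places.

lx·mx by age: 0, 2.079, 5.292, 2.001, 0.3
R0 = Σ lx·mx = 9.672 → 9.67

9.67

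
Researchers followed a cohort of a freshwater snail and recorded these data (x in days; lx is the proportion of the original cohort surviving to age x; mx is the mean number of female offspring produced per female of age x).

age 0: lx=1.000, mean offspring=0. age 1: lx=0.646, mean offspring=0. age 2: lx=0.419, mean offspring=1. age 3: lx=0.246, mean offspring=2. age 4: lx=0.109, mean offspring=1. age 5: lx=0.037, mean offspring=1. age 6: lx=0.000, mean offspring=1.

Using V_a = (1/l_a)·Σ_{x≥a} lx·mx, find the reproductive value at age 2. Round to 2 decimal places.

2.52

lx·mx for x ≥ 2: 0.419, 0.492, 0.109, 0.037, 0 → sum = 1.057
V_2 = 1.057 / l_2 = 1.057 / 0.419 = 2.522673… → 2.52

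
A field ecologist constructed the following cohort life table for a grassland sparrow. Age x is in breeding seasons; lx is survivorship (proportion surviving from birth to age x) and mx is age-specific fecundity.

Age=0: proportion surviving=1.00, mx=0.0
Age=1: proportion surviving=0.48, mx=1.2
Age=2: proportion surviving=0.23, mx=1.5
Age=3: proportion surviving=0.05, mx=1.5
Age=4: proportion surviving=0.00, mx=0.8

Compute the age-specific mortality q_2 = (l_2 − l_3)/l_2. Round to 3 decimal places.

q_2 = (l_2 − l_3) / l_2 = (0.23 − 0.05) / 0.23
     = 0.18 / 0.23 = 0.782609… → 0.783

0.783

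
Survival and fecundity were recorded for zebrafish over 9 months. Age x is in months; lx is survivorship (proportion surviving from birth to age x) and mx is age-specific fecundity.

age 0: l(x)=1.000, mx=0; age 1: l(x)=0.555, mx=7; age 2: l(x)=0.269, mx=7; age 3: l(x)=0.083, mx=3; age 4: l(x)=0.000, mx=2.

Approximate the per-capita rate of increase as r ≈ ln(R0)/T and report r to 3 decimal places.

1.286

R0 = Σ lx·mx = 0 + 3.885 + 1.883 + 0.249 + 0 = 6.017
Σ x·lx·mx = 8.398; T = 8.398/6.017 = 1.39571…
r ≈ ln(R0)/T = ln(6.017)/1.39571… = 1.28579… → 1.286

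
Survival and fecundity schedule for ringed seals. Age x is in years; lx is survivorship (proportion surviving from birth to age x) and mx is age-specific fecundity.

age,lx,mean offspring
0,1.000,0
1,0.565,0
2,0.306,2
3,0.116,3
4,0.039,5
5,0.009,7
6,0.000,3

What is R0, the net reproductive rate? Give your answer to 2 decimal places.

1.22

lx·mx by age: 0, 0, 0.612, 0.348, 0.195, 0.063, 0
R0 = Σ lx·mx = 1.218 → 1.22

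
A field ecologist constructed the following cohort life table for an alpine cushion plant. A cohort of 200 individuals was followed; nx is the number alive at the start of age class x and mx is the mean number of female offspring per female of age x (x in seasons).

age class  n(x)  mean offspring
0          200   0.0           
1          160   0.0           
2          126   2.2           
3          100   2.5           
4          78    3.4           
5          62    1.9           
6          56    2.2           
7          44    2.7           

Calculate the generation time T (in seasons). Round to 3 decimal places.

lx = nx/n0 = nx/200: 1, 0.8, 0.63, 0.5, 0.39, 0.31, 0.28, 0.22
lx·mx: 0, 0, 1.386, 1.25, 1.326, 0.589, 0.616, 0.594 → R0 = 5.761
x·lx·mx: 0, 0, 2.772, 3.75, 5.304, 2.945, 3.696, 4.158 → Σ = 22.625
T = 22.625 / 5.761 = 3.92727… → 3.927

3.927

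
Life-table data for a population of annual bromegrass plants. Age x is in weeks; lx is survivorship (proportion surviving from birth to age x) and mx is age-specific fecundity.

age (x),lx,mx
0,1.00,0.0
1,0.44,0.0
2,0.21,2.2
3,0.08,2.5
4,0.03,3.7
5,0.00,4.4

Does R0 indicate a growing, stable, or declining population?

declining

R0 = Σ lx·mx = 0 + 0 + 0.462 + 0.2 + 0.111 + 0 = 0.773
R0 < 1, so the population is declining.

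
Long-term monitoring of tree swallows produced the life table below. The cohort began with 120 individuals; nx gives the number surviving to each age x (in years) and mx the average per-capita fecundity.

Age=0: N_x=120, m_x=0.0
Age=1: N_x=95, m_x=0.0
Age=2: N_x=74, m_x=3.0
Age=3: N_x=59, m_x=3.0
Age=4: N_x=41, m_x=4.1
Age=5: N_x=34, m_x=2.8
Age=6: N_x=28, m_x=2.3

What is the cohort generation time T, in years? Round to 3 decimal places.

lx = nx/n0 = nx/120: 1, 0.79167…, 0.61667…, 0.49167…, 0.34167…, 0.28333…, 0.23333…
lx·mx: 0, 0, 1.85…, 1.475…, 1.400833…, 0.793333…, 0.536667… → R0 = 6.055833…
x·lx·mx: 0, 0, 3.7…, 4.425…, 5.603333…, 3.966667…, 3.22… → Σ = 20.915…
T = 20.915… / 6.055833… = 3.453695… → 3.454

3.454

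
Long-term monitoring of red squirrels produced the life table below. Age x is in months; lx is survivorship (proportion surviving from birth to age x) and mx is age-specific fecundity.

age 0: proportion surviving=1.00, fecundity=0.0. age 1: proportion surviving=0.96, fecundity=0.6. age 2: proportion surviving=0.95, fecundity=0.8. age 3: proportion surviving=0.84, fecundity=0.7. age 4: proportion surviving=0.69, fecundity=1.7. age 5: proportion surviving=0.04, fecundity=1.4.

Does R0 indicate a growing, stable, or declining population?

growing

R0 = Σ lx·mx = 0 + 0.576 + 0.76 + 0.588 + 1.173 + 0.056 = 3.153
R0 > 1, so the population is growing.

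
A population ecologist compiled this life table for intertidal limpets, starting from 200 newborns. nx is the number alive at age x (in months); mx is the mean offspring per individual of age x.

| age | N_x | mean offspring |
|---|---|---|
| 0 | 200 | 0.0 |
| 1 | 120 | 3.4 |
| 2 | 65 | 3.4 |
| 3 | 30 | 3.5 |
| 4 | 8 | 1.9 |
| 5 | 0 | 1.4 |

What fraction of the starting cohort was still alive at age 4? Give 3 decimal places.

l_4 = n_4/n_0 = 8/200 = 0.04 → 0.040

0.040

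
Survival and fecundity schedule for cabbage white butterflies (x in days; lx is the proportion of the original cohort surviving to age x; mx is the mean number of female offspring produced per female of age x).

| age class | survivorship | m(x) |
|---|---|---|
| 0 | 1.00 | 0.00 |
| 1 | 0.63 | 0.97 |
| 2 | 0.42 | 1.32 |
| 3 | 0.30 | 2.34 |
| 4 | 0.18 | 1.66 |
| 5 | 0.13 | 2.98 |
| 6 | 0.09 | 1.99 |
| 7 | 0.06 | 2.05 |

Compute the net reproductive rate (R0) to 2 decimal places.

2.86

lx·mx by age: 0, 0.6111, 0.5544, 0.702, 0.2988, 0.3874, 0.1791, 0.123
R0 = Σ lx·mx = 2.8558 → 2.86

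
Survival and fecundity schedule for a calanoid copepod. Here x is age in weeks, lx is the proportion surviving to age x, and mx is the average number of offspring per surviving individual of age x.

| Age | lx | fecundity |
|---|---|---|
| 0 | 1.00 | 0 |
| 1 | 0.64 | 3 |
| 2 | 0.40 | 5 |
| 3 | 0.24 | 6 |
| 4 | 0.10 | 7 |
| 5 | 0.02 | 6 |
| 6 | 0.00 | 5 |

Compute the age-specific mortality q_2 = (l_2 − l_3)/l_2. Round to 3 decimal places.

0.400

q_2 = (l_2 − l_3) / l_2 = (0.4 − 0.24) / 0.4
     = 0.16 / 0.4 = 0.4 → 0.400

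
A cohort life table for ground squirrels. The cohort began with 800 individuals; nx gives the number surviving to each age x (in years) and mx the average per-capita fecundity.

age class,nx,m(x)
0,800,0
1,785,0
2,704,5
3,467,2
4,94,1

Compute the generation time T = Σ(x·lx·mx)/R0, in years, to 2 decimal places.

2.25

lx = nx/n0 = nx/800: 1, 0.98125, 0.88, 0.58375, 0.1175
lx·mx: 0, 0, 4.4, 1.1675, 0.1175 → R0 = 5.685
x·lx·mx: 0, 0, 8.8, 3.5025, 0.47 → Σ = 12.7725
T = 12.7725 / 5.685 = 2.246702… → 2.25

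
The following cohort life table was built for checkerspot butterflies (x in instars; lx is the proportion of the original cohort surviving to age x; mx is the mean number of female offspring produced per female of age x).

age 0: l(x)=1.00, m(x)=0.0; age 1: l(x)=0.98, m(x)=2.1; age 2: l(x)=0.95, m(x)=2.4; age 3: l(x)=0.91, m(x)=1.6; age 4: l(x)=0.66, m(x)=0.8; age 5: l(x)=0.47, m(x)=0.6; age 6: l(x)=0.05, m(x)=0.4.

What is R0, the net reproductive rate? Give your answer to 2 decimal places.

6.62

lx·mx by age: 0, 2.058, 2.28, 1.456, 0.528, 0.282, 0.02
R0 = Σ lx·mx = 6.624 → 6.62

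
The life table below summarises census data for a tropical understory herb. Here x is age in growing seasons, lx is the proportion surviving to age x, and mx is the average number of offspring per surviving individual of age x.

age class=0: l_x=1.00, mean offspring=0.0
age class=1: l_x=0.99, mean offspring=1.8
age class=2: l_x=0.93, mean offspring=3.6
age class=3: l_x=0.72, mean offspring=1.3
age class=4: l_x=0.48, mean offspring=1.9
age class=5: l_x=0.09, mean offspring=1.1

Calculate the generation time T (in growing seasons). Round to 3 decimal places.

2.180

lx·mx: 0, 1.782, 3.348, 0.936, 0.912, 0.099 → R0 = 7.077
x·lx·mx: 0, 1.782, 6.696, 2.808, 3.648, 0.495 → Σ = 15.429
T = 15.429 / 7.077 = 2.180161… → 2.180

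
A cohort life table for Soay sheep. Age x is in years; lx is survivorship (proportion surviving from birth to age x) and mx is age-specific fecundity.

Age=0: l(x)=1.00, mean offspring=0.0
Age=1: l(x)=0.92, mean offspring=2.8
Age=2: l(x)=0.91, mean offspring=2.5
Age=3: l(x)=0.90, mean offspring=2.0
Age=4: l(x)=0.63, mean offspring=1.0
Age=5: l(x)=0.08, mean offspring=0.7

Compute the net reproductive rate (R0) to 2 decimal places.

7.34

lx·mx by age: 0, 2.576, 2.275, 1.8, 0.63, 0.056
R0 = Σ lx·mx = 7.337 → 7.34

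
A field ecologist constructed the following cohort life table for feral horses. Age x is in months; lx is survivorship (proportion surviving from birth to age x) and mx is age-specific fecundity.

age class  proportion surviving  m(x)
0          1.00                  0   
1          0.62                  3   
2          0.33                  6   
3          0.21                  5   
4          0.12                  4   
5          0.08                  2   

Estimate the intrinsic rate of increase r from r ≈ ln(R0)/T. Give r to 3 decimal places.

0.809

R0 = Σ lx·mx = 0 + 1.86 + 1.98 + 1.05 + 0.48 + 0.16 = 5.53
Σ x·lx·mx = 11.69; T = 11.69/5.53 = 2.11392…
r ≈ ln(R0)/T = ln(5.53)/2.11392… = 0.80901… → 0.809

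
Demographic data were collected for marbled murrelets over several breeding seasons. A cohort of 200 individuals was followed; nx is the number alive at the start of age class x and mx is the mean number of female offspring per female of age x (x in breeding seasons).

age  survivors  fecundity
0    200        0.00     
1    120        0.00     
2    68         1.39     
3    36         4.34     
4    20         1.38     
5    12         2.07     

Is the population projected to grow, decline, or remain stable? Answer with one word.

growing

lx = nx/n0 = nx/200: 1, 0.6, 0.34, 0.18, 0.1, 0.06
R0 = Σ lx·mx = 0 + 0 + 0.4726 + 0.7812 + 0.138 + 0.1242 = 1.516
R0 > 1, so the population is growing.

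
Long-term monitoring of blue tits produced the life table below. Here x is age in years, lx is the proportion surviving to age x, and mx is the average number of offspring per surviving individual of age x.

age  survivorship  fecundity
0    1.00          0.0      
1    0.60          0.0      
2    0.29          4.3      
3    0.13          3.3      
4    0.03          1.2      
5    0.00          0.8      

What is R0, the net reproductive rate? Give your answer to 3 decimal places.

1.712

lx·mx by age: 0, 0, 1.247, 0.429, 0.036, 0
R0 = Σ lx·mx = 1.712 → 1.712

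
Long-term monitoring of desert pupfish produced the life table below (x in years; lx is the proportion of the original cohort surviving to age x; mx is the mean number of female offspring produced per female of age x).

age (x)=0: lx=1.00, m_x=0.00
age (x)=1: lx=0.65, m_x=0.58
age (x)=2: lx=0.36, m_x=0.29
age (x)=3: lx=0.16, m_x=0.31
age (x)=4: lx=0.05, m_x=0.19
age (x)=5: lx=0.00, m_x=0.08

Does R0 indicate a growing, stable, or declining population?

R0 = Σ lx·mx = 0 + 0.377 + 0.1044 + 0.0496 + 0.0095 + 0 = 0.5405
R0 < 1, so the population is declining.

declining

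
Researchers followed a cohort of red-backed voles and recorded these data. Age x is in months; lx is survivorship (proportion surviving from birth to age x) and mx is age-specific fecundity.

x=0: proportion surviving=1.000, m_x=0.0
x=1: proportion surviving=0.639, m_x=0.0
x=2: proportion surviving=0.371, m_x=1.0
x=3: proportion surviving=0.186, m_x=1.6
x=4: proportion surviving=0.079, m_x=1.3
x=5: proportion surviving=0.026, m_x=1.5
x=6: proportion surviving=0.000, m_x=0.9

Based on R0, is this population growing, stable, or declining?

declining

R0 = Σ lx·mx = 0 + 0 + 0.371 + 0.2976 + 0.1027 + 0.039 + 0 = 0.8103
R0 < 1, so the population is declining.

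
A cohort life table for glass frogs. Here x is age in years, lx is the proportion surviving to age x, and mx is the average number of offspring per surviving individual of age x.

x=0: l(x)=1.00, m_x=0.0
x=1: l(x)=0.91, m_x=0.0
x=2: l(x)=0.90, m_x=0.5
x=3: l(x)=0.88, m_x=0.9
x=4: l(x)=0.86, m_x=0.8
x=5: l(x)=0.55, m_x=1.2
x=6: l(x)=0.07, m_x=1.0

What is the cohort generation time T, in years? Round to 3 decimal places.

3.665

lx·mx: 0, 0, 0.45, 0.792, 0.688, 0.66, 0.07 → R0 = 2.66
x·lx·mx: 0, 0, 0.9, 2.376, 2.752, 3.3, 0.42 → Σ = 9.748
T = 9.748 / 2.66 = 3.664662… → 3.665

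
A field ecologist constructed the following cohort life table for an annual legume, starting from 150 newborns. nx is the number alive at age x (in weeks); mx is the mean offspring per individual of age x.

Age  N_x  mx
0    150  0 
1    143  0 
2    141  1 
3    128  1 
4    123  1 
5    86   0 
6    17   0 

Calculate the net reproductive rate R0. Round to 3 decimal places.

lx = nx/n0 = nx/150: 1, 0.95333…, 0.94, 0.85333…, 0.82, 0.57333…, 0.11333…
lx·mx by age: 0, 0, 0.94, 0.853333…, 0.82, 0, 0
R0 = Σ lx·mx = 2.613333… → 2.613

2.613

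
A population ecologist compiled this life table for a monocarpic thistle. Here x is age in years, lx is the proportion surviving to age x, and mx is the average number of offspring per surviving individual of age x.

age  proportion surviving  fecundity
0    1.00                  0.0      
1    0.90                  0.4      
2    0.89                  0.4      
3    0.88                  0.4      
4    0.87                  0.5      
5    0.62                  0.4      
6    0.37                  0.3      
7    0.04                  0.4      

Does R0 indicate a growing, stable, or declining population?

R0 = Σ lx·mx = 0 + 0.36 + 0.356 + 0.352 + 0.435 + 0.248 + 0.111 + 0.016 = 1.878
R0 > 1, so the population is growing.

growing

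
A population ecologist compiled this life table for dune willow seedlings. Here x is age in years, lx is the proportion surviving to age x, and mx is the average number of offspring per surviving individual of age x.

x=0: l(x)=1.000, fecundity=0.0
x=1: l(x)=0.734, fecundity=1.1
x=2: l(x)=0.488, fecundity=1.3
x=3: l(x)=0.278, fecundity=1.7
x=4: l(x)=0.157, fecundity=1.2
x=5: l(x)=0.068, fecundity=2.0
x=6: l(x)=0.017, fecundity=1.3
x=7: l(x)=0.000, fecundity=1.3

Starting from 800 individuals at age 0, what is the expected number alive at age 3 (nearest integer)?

Expected survivors = N0 · l_3 = 800 × 0.278 = 222.4 → 222

222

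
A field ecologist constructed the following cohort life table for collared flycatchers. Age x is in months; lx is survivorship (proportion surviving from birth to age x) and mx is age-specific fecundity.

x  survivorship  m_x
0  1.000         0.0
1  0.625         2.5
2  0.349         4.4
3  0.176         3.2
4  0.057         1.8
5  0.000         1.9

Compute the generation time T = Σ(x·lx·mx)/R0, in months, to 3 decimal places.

1.789

lx·mx: 0, 1.5625, 1.5356, 0.5632, 0.1026, 0 → R0 = 3.7639
x·lx·mx: 0, 1.5625, 3.0712, 1.6896, 0.4104, 0 → Σ = 6.7337
T = 6.7337 / 3.7639 = 1.789022… → 1.789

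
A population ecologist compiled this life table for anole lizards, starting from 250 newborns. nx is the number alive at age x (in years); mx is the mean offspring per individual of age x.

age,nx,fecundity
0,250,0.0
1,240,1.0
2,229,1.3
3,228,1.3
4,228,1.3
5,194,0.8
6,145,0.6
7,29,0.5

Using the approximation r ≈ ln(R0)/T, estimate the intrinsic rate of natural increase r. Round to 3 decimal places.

lx = nx/n0 = nx/250: 1, 0.96, 0.916, 0.912, 0.912, 0.776, 0.58, 0.116
R0 = Σ lx·mx = 0 + 0.96 + 1.1908 + 1.1856 + 1.1856 + 0.6208 + 0.348 + 0.058 = 5.5488
Σ x·lx·mx = 17.2388; T = 17.2388/5.5488 = 3.10676…
r ≈ ln(R0)/T = ln(5.5488)/3.10676… = 0.55157… → 0.552

0.552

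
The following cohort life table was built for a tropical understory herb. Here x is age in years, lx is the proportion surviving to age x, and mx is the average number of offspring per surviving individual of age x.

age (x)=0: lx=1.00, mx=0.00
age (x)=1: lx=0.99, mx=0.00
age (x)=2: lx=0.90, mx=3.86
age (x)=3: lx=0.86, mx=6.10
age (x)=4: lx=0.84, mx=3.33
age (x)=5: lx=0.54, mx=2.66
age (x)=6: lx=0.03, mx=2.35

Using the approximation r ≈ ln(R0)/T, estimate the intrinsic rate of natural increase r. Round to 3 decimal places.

R0 = Σ lx·mx = 0 + 0 + 3.474 + 5.246 + 2.7972 + 1.4364 + 0.0705 = 13.0241
Σ x·lx·mx = 41.4798; T = 41.4798/13.0241 = 3.18485…
r ≈ ln(R0)/T = ln(13.0241)/3.18485… = 0.80594… → 0.806

0.806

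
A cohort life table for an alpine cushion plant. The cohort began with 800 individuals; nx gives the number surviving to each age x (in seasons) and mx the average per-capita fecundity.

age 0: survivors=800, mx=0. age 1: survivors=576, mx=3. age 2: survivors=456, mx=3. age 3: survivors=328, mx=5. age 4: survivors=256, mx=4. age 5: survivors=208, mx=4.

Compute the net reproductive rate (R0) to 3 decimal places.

8.240

lx = nx/n0 = nx/800: 1, 0.72, 0.57, 0.41, 0.32, 0.26
lx·mx by age: 0, 2.16, 1.71, 2.05, 1.28, 1.04
R0 = Σ lx·mx = 8.24 → 8.240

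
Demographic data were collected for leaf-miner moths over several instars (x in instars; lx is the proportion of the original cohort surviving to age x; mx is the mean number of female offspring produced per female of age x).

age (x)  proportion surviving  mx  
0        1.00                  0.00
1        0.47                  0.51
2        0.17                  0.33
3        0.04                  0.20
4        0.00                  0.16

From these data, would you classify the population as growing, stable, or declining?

R0 = Σ lx·mx = 0 + 0.2397 + 0.0561 + 0.008 + 0 = 0.3038
R0 < 1, so the population is declining.

declining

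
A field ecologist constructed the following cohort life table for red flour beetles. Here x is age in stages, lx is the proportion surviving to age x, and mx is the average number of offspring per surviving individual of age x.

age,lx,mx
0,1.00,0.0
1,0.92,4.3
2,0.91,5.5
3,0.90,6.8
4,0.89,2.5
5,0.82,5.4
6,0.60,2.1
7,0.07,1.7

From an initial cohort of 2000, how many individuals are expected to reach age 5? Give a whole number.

Expected survivors = N0 · l_5 = 2000 × 0.82 = 1640 → 1640

1640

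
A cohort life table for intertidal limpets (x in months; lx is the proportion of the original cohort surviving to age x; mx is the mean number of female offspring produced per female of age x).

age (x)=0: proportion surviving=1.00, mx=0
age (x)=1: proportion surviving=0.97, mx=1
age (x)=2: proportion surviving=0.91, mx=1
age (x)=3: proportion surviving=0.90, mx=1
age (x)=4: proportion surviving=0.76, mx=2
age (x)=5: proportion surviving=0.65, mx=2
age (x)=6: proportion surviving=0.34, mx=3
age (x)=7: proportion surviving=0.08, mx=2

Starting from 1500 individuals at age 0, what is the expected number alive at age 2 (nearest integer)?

Expected survivors = N0 · l_2 = 1500 × 0.91 = 1365 → 1365

1365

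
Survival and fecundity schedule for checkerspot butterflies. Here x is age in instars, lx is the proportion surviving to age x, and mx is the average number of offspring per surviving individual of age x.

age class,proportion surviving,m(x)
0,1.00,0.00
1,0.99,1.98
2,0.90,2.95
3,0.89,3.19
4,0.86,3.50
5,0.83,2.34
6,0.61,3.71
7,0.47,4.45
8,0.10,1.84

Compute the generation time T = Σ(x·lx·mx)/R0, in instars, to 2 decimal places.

lx·mx: 0, 1.9602, 2.655, 2.8391, 3.01, 1.9422, 2.2631, 2.0915, 0.184 → R0 = 16.9451
x·lx·mx: 0, 1.9602, 5.31, 8.5173, 12.04, 9.711, 13.5786, 14.6405, 1.472 → Σ = 67.2296
T = 67.2296 / 16.9451 = 3.967495… → 3.97

3.97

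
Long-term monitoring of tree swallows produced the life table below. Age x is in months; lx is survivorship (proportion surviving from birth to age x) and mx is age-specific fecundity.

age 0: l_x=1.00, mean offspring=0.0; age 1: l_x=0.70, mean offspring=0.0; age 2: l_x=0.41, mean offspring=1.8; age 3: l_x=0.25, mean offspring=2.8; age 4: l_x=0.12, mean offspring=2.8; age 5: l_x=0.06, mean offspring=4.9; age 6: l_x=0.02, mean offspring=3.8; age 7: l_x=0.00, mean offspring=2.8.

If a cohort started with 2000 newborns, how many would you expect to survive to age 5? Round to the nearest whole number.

Expected survivors = N0 · l_5 = 2000 × 0.06 = 120 → 120

120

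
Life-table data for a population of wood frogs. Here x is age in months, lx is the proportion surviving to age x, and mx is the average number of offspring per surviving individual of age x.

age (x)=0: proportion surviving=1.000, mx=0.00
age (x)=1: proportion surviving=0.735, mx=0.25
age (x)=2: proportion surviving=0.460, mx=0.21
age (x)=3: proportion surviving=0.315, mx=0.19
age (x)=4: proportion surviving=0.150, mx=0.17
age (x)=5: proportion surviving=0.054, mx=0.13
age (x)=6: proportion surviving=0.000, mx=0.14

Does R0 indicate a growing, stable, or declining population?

R0 = Σ lx·mx = 0 + 0.18375 + 0.0966 + 0.05985 + 0.0255 + 0.00702 + 0 = 0.37272
R0 < 1, so the population is declining.

declining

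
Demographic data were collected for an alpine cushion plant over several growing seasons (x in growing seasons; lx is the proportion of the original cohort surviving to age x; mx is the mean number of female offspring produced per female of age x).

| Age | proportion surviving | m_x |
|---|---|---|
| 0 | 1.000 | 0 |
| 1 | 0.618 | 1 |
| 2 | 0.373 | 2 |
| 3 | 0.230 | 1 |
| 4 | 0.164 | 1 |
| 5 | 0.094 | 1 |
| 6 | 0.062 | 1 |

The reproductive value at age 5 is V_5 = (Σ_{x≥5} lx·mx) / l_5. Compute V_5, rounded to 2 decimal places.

lx·mx for x ≥ 5: 0.094, 0.062 → sum = 0.156
V_5 = 0.156 / l_5 = 0.156 / 0.094 = 1.659574… → 1.66

1.66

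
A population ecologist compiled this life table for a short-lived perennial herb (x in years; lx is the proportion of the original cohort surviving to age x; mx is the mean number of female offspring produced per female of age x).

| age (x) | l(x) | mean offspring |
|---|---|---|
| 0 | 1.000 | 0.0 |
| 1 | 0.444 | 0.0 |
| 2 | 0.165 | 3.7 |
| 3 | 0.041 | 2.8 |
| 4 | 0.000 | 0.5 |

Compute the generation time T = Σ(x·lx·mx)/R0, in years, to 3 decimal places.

2.158

lx·mx: 0, 0, 0.6105, 0.1148, 0 → R0 = 0.7253
x·lx·mx: 0, 0, 1.221, 0.3444, 0 → Σ = 1.5654
T = 1.5654 / 0.7253 = 2.158279… → 2.158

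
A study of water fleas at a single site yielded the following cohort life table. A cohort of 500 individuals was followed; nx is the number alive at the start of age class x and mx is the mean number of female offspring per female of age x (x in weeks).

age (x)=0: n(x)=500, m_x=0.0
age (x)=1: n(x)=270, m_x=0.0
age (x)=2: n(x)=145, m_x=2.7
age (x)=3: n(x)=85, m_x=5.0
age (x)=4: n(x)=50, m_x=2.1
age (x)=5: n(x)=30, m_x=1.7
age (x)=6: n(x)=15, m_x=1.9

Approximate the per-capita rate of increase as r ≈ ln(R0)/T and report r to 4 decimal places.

0.2393

lx = nx/n0 = nx/500: 1, 0.54, 0.29, 0.17, 0.1, 0.06, 0.03
R0 = Σ lx·mx = 0 + 0 + 0.783 + 0.85 + 0.21 + 0.102 + 0.057 = 2.002
Σ x·lx·mx = 5.808; T = 5.808/2.002 = 2.9011…
r ≈ ln(R0)/T = ln(2.002)/2.9011… = 0.23927… → 0.2393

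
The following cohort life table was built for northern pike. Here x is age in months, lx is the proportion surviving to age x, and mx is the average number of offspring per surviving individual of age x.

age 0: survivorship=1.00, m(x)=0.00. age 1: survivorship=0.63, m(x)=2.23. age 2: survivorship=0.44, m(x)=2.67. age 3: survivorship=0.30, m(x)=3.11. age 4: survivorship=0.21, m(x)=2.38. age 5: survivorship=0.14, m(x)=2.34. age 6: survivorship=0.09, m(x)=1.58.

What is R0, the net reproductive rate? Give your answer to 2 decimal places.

4.48

lx·mx by age: 0, 1.4049, 1.1748, 0.933, 0.4998, 0.3276, 0.1422
R0 = Σ lx·mx = 4.4823 → 4.48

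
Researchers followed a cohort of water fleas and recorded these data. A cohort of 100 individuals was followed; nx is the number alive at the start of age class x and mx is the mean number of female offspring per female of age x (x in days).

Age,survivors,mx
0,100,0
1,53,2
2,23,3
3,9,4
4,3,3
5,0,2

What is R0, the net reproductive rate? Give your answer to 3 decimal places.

2.200

lx = nx/n0 = nx/100: 1, 0.53, 0.23, 0.09, 0.03, 0
lx·mx by age: 0, 1.06, 0.69, 0.36, 0.09, 0
R0 = Σ lx·mx = 2.2 → 2.200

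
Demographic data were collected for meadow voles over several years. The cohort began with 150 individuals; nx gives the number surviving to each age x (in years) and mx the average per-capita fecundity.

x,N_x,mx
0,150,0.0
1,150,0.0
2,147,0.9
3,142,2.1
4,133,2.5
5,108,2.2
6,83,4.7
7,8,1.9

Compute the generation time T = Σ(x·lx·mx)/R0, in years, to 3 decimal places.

4.356

lx = nx/n0 = nx/150: 1, 1, 0.98, 0.94667…, 0.88667…, 0.72, 0.55333…, 0.05333…
lx·mx: 0, 0, 0.882, 1.988…, 2.216667…, 1.584, 2.600667…, 0.101333… → R0 = 9.372667…
x·lx·mx: 0, 0, 1.764, 5.964…, 8.866667…, 7.92, 15.604…, 0.709333… → Σ = 40.828…
T = 40.828… / 9.372667… = 4.356071… → 4.356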